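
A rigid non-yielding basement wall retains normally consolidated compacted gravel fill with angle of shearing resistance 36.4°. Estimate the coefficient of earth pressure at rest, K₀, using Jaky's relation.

K₀ = 1 − sin φ' = 1 − sin 36.4° = 0.4066.

0.407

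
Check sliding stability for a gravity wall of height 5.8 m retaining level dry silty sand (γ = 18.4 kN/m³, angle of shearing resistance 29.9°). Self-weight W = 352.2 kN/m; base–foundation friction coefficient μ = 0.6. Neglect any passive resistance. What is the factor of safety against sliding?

2.04

K_a = tan²(45° − 29.9°/2) = 0.3347.
P_a = ½K_aγH² = 0.5×0.3347×18.4×5.8² = 103.6 kN/m, acting at H/3 = 1.933 m above the base.
FS_sliding = μW / P_a = 0.6×352.2 / 103.6 = 2.040.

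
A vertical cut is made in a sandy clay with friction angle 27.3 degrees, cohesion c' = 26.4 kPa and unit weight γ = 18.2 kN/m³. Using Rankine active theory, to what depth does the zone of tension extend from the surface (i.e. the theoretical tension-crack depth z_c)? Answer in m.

K_a = tan²(45° − 27.3°/2) = 0.3711; √K_a = 0.6092.
The active pressure is zero where K_a γ z = 2c√K_a, so z_c = 2c/(γ√K_a) = 2×26.4/(18.2×0.6092) = 4.762 m.

4.76 m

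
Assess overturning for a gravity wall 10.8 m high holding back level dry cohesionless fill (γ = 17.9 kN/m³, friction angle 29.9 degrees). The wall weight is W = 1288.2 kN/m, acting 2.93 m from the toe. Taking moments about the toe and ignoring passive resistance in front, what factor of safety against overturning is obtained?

3.00

K_a = tan²(45° − 29.9°/2) = 0.3347.
P_a = ½K_aγH² = 0.5×0.3347×17.9×10.8² = 349.4 kN/m, acting at H/3 = 3.600 m above the base.
Overturning moment M_o = P_a × H/3 = 349.4 × 3.600 = 1258.
Resisting moment M_r = W × 2.93 = 1288.2 × 2.93 = 3774.
FS_overturning = M_r/M_o = 3774/1258 = 3.001.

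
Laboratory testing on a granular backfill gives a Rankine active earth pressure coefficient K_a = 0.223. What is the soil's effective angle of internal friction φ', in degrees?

K_a = tan²(45° − φ/2) ⇒ 45° − φ/2 = arctan(√0.223) = 25.28°.
φ = 2(45° − 25.28°) = 39.44°.

39.4°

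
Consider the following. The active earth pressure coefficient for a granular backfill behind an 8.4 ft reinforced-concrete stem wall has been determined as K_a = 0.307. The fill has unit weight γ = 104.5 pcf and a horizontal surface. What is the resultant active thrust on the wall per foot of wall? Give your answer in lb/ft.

1130 lb/ft

P = ½ K_a γ H² = 0.5 × 0.307 × 104.5 × 8.4² = 1132 lb/ft.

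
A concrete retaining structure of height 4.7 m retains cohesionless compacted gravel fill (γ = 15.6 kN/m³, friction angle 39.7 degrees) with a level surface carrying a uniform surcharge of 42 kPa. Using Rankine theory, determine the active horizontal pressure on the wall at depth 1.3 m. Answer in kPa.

13.7 kPa

K_a = (1 − sin φ)/(1 + sin φ) = 0.2204.
σ_v = γz + q = 15.6 × 1.3 + 42 = 62.28 kPa.
σ_h = K_a σ_v = 0.2204 × 62.28 = 13.73 kPa.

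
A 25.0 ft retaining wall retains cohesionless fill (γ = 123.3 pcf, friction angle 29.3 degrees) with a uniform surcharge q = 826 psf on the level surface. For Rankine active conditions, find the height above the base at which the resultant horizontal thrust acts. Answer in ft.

K_a = 0.3428.
Triangular part P₁ = ½K_aγH² = 13210 at H/3 = 8.333 ft; rectangular part P₂ = K_a q H = 7080 at H/2 = 12.50 ft.
ȳ = (P₁·8.333 + P₂·12.50)/(P₁+P₂) = 9.787 ft.

9.79 ft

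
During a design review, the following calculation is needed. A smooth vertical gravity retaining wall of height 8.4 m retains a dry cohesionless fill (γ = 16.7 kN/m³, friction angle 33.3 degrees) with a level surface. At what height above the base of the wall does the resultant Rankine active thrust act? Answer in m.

2.80 m

K_a = 0.2911.
The pressure distribution is triangular, so the resultant acts at H/3 above the base = 8.4/3 = 2.800 m.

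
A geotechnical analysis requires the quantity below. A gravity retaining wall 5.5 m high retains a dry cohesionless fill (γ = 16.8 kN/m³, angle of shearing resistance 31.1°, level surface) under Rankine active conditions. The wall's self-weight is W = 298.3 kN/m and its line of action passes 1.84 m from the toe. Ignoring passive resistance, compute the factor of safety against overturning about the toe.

K_a = tan²(45° − 31.1°/2) = 0.3188.
P_a = ½K_aγH² = 0.5×0.3188×16.8×5.5² = 81.01 kN/m, acting at H/3 = 1.833 m above the base.
Overturning moment M_o = P_a × H/3 = 81.01 × 1.833 = 148.5.
Resisting moment M_r = W × 1.84 = 298.3 × 1.84 = 548.9.
FS_overturning = M_r/M_o = 548.9/148.5 = 3.696.

3.70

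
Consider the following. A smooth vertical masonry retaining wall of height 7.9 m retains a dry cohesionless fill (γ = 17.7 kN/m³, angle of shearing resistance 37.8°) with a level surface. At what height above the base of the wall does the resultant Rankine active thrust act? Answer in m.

K_a = 0.2400.
The pressure distribution is triangular, so the resultant acts at H/3 above the base = 7.9/3 = 2.633 m.

2.63 m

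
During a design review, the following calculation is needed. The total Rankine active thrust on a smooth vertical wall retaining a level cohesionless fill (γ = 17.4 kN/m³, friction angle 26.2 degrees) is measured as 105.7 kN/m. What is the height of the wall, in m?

5.60 m

K_a = 0.3874. P_a = ½ K_a γ H² ⇒ H = √(2P_a/(K_a γ)).
H = √(2×105.7/(0.3874×17.4)) = 5.600 m.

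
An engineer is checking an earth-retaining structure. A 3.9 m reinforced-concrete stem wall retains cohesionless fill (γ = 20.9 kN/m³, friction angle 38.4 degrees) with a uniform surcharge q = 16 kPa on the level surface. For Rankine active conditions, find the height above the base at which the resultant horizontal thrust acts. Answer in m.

1.48 m

K_a = 0.2337.
Triangular part P₁ = ½K_aγH² = 37.14 at H/3 = 1.300 m; rectangular part P₂ = K_a q H = 14.58 at H/2 = 1.950 m.
ȳ = (P₁·1.300 + P₂·1.950)/(P₁+P₂) = 1.483 m.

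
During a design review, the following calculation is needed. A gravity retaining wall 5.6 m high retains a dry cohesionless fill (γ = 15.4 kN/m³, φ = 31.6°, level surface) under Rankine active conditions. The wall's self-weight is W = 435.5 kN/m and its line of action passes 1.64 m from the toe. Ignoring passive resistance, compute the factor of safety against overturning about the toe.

5.07

K_a = tan²(45° − 31.6°/2) = 0.3123.
P_a = ½K_aγH² = 0.5×0.3123×15.4×5.6² = 75.42 kN/m, acting at H/3 = 1.867 m above the base.
Overturning moment M_o = P_a × H/3 = 75.42 × 1.867 = 140.8.
Resisting moment M_r = W × 1.64 = 435.5 × 1.64 = 714.2.
FS_overturning = M_r/M_o = 714.2/140.8 = 5.073.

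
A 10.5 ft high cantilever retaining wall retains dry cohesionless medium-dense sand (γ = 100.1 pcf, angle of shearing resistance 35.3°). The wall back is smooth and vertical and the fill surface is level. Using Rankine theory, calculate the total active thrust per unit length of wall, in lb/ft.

K_a = tan²(45° − φ/2) = 0.2675.
P_a = ½ K_a γ H² = 0.5 × 0.2675 × 100.1 × 10.5² = 1476 lb/ft.

1480 lb/ft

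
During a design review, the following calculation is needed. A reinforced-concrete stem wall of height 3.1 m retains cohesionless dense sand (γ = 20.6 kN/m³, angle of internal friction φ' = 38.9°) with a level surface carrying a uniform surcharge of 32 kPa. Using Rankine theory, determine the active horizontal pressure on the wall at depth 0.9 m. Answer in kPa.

11.5 kPa

K_a = (1 − sin φ)/(1 + sin φ) = 0.2285.
σ_v = γz + q = 20.6 × 0.9 + 32 = 50.54 kPa.
σ_h = K_a σ_v = 0.2285 × 50.54 = 11.55 kPa.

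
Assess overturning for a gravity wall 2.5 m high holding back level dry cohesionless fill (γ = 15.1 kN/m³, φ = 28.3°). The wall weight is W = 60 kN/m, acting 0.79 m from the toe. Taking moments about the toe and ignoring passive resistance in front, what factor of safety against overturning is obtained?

3.38

K_a = tan²(45° − 28.3°/2) = 0.3568.
P_a = ½K_aγH² = 0.5×0.3568×15.1×2.5² = 16.84 kN/m, acting at H/3 = 0.8333 m above the base.
Overturning moment M_o = P_a × H/3 = 16.84 × 0.8333 = 14.03.
Resisting moment M_r = W × 0.79 = 60 × 0.79 = 47.40.
FS_overturning = M_r/M_o = 47.40/14.03 = 3.379.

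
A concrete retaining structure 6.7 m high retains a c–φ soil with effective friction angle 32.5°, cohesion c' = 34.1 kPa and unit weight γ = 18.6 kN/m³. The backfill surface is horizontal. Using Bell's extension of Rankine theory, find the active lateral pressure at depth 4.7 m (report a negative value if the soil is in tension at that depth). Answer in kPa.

-11.1 kPa

K_a = (1 − sin φ)/(1 + sin φ) = 0.3010.
σ_a = K_a γ z − 2c√K_a = 0.3010×18.6×4.7 − 2×34.1×0.5486 = -11.10 kPa.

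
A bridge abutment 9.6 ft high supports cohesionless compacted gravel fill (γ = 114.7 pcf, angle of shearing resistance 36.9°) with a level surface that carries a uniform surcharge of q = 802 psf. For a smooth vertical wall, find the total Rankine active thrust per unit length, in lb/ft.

3240 lb/ft

K_a = tan²(45° − φ/2) = 0.2497.
Soil triangle: ½ K_a γ H² = 0.5×0.2497×114.7×9.6² = 1320 lb/ft.
Surcharge rectangle: K_a q H = 0.2497×802×9.6 = 1922 lb/ft.
Total = 1320 + 1922 = 3242 lb/ft.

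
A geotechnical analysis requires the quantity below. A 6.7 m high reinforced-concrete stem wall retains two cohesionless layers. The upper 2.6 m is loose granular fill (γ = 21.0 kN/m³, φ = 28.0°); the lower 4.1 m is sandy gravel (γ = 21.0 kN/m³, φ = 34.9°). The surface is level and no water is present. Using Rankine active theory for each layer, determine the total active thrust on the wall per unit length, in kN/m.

K_a1 = tan²(45°−28.0°/2) = 0.3610; K_a2 = tan²(45°−34.9°/2) = 0.2721.
Layer 1: σ at base = K_a1 γ₁ h₁ = 19.71 kPa; P₁ = ½×19.71×2.6 = 25.63.
Layer 2: σ_v at top = γ₁h₁ = 54.60; σ_h top = K_a2×54.60 = 14.86; σ_h base = K_a2×(54.60+21.0×4.1) = 38.29.
P₂ = ½(14.86+38.29)×4.1 = 109.0. Total P_a = 25.63+109.0 = 134.6 kN/m.

135 kN/m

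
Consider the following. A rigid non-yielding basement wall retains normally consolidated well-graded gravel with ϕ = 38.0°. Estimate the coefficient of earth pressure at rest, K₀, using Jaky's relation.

K₀ = 1 − sin φ' = 1 − sin 38.0° = 0.3843.

0.384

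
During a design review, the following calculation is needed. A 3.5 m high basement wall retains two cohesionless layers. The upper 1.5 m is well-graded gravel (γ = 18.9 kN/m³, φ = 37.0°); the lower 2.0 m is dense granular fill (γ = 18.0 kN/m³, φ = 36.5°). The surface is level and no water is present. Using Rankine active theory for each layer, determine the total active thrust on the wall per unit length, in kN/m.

K_a1 = tan²(45°−37.0°/2) = 0.2486; K_a2 = tan²(45°−36.5°/2) = 0.2541.
Layer 1: σ at base = K_a1 γ₁ h₁ = 7.047 kPa; P₁ = ½×7.047×1.5 = 5.286.
Layer 2: σ_v at top = γ₁h₁ = 28.35; σ_h top = K_a2×28.35 = 7.203; σ_h base = K_a2×(28.35+18.0×2.0) = 16.35.
P₂ = ½(7.203+16.35)×2.0 = 23.55. Total P_a = 5.286+23.55 = 28.84 kN/m.

28.8 kN/m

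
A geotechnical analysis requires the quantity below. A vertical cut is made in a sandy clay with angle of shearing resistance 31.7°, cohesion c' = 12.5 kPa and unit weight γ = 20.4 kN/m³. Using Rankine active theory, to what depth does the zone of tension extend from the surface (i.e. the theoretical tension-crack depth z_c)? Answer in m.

K_a = tan²(45° − 31.7°/2) = 0.3111; √K_a = 0.5577.
The active pressure is zero where K_a γ z = 2c√K_a, so z_c = 2c/(γ√K_a) = 2×12.5/(20.4×0.5577) = 2.197 m.

2.20 m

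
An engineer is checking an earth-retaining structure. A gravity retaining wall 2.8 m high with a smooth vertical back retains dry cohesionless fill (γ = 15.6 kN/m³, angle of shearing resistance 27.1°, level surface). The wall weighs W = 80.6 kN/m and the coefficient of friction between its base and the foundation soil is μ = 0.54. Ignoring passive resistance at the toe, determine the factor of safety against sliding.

1.90

K_a = tan²(45° − 27.1°/2) = 0.3741.
P_a = ½K_aγH² = 0.5×0.3741×15.6×2.8² = 22.87 kN/m, acting at H/3 = 0.9333 m above the base.
FS_sliding = μW / P_a = 0.54×80.6 / 22.87 = 1.903.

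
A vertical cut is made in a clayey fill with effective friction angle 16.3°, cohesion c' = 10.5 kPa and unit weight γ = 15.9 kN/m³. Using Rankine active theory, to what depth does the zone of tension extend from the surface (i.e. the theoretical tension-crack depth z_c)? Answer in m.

K_a = tan²(45° − 16.3°/2) = 0.5617; √K_a = 0.7495.
The active pressure is zero where K_a γ z = 2c√K_a, so z_c = 2c/(γ√K_a) = 2×10.5/(15.9×0.7495) = 1.762 m.

1.76 m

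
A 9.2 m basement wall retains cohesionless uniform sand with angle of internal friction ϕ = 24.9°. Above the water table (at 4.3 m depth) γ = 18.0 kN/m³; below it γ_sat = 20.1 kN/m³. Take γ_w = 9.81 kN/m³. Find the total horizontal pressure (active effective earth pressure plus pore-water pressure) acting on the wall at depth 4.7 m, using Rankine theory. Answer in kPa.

37.1 kPa

K_a = (1 − sin φ)/(1 + sin φ) = 0.4074.
γ' = 20.1 − 9.81 = 10.29 kN/m³.
Effective vertical stress at 4.7 m: σ'_v = 18.0×4.3 + 10.29×0.400 = 81.52 kPa.
σ'_h = K_a σ'_v = 0.4074 × 81.52 = 33.21 kPa; u = γ_w × 0.400 = 3.924 kPa.
Total σ_h = 33.21 + 3.924 = 37.14 kPa.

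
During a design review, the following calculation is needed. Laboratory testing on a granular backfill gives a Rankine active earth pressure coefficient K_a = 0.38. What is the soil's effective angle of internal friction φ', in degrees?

K_a = tan²(45° − φ/2) ⇒ 45° − φ/2 = arctan(√0.38) = 31.65°.
φ = 2(45° − 31.65°) = 26.70°.

26.7°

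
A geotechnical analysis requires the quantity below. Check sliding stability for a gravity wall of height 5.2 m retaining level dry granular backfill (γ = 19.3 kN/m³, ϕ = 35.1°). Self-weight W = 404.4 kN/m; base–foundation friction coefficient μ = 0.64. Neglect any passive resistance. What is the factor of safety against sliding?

3.68

K_a = tan²(45° − 35.1°/2) = 0.2698.
P_a = ½K_aγH² = 0.5×0.2698×19.3×5.2² = 70.41 kN/m, acting at H/3 = 1.733 m above the base.
FS_sliding = μW / P_a = 0.64×404.4 / 70.41 = 3.676.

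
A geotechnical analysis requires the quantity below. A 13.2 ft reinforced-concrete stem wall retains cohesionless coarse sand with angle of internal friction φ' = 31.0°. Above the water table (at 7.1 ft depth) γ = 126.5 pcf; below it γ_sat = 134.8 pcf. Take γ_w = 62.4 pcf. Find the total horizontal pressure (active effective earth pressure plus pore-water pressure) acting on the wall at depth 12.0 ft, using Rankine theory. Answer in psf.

K_a = (1 − sin φ)/(1 + sin φ) = 0.3201.
γ' = 134.8 − 62.4 = 72.40 pcf.
Effective vertical stress at 12.0 ft: σ'_v = 126.5×7.1 + 72.40×4.90 = 1253 psf.
σ'_h = K_a σ'_v = 0.3201 × 1253 = 401.1 psf; u = γ_w × 4.90 = 305.8 psf.
Total σ_h = 401.1 + 305.8 = 706.8 psf.

707 psf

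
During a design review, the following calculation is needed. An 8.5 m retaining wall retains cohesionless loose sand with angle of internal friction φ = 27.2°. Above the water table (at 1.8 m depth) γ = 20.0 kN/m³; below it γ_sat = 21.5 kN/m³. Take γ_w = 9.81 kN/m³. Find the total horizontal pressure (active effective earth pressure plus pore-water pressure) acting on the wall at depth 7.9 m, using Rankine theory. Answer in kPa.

K_a = (1 − sin φ)/(1 + sin φ) = 0.3726.
γ' = 21.5 − 9.81 = 11.69 kN/m³.
Effective vertical stress at 7.9 m: σ'_v = 20.0×1.8 + 11.69×6.10 = 107.3 kPa.
σ'_h = K_a σ'_v = 0.3726 × 107.3 = 39.98 kPa; u = γ_w × 6.10 = 59.84 kPa.
Total σ_h = 39.98 + 59.84 = 99.82 kPa.

99.8 kPa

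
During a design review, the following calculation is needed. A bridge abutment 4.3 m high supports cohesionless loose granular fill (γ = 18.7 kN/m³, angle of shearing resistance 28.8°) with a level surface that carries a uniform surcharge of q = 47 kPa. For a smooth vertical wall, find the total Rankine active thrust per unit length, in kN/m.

131 kN/m

K_a = tan²(45° − φ/2) = 0.3498.
Soil triangle: ½ K_a γ H² = 0.5×0.3498×18.7×4.3² = 60.47 kN/m.
Surcharge rectangle: K_a q H = 0.3498×47×4.3 = 70.68 kN/m.
Total = 60.47 + 70.68 = 131.2 kN/m.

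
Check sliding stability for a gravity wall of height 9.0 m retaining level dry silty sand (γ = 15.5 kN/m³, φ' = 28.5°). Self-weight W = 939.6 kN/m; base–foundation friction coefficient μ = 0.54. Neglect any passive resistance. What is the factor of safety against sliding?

K_a = tan²(45° − 28.5°/2) = 0.3540.
P_a = ½K_aγH² = 0.5×0.3540×15.5×9.0² = 222.2 kN/m, acting at H/3 = 3.000 m above the base.
FS_sliding = μW / P_a = 0.54×939.6 / 222.2 = 2.284.

2.28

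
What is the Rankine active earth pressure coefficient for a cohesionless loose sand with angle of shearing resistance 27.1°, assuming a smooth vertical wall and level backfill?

0.374

K_a = (1 − sin φ)/(1 + sin φ) = (1 − sin 27.1°)/(1 + sin 27.1°) = 0.3741.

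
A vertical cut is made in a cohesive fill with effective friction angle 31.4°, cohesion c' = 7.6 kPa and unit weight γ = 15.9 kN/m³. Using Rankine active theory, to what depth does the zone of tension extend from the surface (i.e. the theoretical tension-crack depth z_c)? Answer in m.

K_a = tan²(45° − 31.4°/2) = 0.3149; √K_a = 0.5612.
The active pressure is zero where K_a γ z = 2c√K_a, so z_c = 2c/(γ√K_a) = 2×7.6/(15.9×0.5612) = 1.704 m.

1.70 m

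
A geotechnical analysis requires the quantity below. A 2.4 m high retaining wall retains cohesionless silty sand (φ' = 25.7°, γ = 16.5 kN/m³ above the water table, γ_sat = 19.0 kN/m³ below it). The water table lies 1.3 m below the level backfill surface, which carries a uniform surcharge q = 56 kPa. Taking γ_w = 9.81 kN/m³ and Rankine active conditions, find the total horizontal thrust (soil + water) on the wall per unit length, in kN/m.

76.1 kN/m

K_a = tan²(45° − φ/2) = 0.3950.
γ' = 19.0 − 9.81 = 9.190 kN/m³. h₂ = H − d_w = 1.1 m.
σ'_h: at surface K_a·q = 22.12; at WT K_a(q+γd_w) = 30.60; at base K_a(q+γd_w+γ'h₂) = 34.59 kPa.
P₁ = ½(22.12+30.60)×1.3 = 34.27; P₂ = ½(30.60+34.59)×1.1 = 35.85; P_w = ½γ_w h₂² = 5.935.
Total = 34.27+35.85+5.935 = 76.05 kN/m.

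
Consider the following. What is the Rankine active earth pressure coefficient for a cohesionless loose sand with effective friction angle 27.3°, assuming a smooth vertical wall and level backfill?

K_a = (1 − sin φ)/(1 + sin φ) = (1 − sin 27.3°)/(1 + sin 27.3°) = 0.3711.

0.371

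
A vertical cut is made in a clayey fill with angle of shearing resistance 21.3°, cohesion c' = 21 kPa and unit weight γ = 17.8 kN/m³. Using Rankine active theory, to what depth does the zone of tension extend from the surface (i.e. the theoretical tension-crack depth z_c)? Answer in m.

K_a = tan²(45° − 21.3°/2) = 0.4671; √K_a = 0.6834.
The active pressure is zero where K_a γ z = 2c√K_a, so z_c = 2c/(γ√K_a) = 2×21/(17.8×0.6834) = 3.452 m.

3.45 m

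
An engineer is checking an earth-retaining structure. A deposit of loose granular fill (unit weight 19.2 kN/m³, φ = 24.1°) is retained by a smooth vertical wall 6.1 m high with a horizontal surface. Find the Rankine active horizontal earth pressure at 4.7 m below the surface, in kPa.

K_a = (1 − sin φ)/(1 + sin φ) = 0.4201.
σ_h = K_a γ z = 0.4201 × 19.2 × 4.7 = 37.91 kPa.

37.9 kPa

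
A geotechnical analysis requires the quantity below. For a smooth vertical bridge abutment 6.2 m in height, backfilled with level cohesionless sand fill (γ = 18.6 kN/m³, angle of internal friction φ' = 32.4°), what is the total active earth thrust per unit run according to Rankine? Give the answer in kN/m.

108 kN/m

K_a = tan²(45° − φ/2) = 0.3022.
P_a = ½ K_a γ H² = 0.5 × 0.3022 × 18.6 × 6.2² = 108.0 kN/m.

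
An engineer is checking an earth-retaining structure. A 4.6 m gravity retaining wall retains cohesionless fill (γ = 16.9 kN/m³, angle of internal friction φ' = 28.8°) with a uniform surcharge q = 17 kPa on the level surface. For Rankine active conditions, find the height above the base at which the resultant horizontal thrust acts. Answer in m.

1.77 m

K_a = 0.3498.
Triangular part P₁ = ½K_aγH² = 62.54 at H/3 = 1.533 m; rectangular part P₂ = K_a q H = 27.35 at H/2 = 2.300 m.
ȳ = (P₁·1.533 + P₂·2.300)/(P₁+P₂) = 1.767 m.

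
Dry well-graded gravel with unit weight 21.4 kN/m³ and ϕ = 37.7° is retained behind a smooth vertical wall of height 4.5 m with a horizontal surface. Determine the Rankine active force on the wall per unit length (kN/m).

K_a = tan²(45° − φ/2) = 0.2411.
P_a = ½ K_a γ H² = 0.5 × 0.2411 × 21.4 × 4.5² = 52.23 kN/m.

52.2 kN/m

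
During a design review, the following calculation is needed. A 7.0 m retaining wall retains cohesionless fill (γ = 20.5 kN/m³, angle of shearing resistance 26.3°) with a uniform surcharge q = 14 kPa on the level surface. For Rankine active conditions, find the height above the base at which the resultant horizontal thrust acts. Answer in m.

2.52 m

K_a = 0.3859.
Triangular part P₁ = ½K_aγH² = 193.8 at H/3 = 2.333 m; rectangular part P₂ = K_a q H = 37.82 at H/2 = 3.500 m.
ȳ = (P₁·2.333 + P₂·3.500)/(P₁+P₂) = 2.524 m.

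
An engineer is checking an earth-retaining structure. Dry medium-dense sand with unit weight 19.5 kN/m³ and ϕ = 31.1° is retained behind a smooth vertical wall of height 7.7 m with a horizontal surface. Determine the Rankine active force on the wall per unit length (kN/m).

K_a = tan²(45° − φ/2) = 0.3188.
P_a = ½ K_a γ H² = 0.5 × 0.3188 × 19.5 × 7.7² = 184.3 kN/m.

184 kN/m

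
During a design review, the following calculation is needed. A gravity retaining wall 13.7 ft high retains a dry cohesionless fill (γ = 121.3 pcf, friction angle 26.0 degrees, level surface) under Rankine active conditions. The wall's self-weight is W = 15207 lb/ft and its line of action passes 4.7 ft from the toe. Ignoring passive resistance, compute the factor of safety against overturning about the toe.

3.52

K_a = tan²(45° − 26.0°/2) = 0.3905.
P_a = ½K_aγH² = 0.5×0.3905×121.3×13.7² = 4445 lb/ft, acting at H/3 = 4.567 ft above the base.
Overturning moment M_o = P_a × H/3 = 4445 × 4.567 = 20300.
Resisting moment M_r = W × 4.7 = 15207 × 4.7 = 71470.
FS_overturning = M_r/M_o = 71470/20300 = 3.521.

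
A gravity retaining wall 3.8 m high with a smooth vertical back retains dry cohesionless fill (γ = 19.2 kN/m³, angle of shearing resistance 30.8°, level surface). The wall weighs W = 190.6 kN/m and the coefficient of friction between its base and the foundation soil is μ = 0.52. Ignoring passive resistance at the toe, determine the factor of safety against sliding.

K_a = tan²(45° − 30.8°/2) = 0.3227.
P_a = ½K_aγH² = 0.5×0.3227×19.2×3.8² = 44.74 kN/m, acting at H/3 = 1.267 m above the base.
FS_sliding = μW / P_a = 0.52×190.6 / 44.74 = 2.215.

2.22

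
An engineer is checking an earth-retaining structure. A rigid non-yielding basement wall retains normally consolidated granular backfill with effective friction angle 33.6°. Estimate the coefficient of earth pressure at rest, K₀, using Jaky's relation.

K₀ = 1 − sin φ' = 1 − sin 33.6° = 0.4466.

0.447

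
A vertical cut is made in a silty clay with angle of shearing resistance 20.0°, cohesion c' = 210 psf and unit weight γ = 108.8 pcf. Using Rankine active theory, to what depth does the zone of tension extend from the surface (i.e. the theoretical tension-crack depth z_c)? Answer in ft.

5.51 ft

K_a = tan²(45° − 20.0°/2) = 0.4903; √K_a = 0.7002.
The active pressure is zero where K_a γ z = 2c√K_a, so z_c = 2c/(γ√K_a) = 2×210/(108.8×0.7002) = 5.513 ft.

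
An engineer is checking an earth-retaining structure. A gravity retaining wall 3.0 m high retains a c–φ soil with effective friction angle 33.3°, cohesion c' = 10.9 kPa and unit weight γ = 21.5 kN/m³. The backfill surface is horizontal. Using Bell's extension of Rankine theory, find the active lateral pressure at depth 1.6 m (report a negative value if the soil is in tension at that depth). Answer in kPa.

K_a = (1 − sin φ)/(1 + sin φ) = 0.2911.
σ_a = K_a γ z − 2c√K_a = 0.2911×21.5×1.6 − 2×10.9×0.5396 = -1.748 kPa.

-1.75 kPa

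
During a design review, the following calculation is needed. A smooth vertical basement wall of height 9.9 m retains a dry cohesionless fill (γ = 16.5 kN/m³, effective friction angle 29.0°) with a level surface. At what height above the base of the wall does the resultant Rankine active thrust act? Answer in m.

3.30 m

K_a = 0.3470.
The pressure distribution is triangular, so the resultant acts at H/3 above the base = 9.9/3 = 3.300 m.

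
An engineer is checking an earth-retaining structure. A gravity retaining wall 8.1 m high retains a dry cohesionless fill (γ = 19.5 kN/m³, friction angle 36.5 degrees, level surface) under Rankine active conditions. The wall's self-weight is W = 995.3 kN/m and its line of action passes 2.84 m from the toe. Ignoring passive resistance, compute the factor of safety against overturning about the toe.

6.44

K_a = tan²(45° − 36.5°/2) = 0.2541.
P_a = ½K_aγH² = 0.5×0.2541×19.5×8.1² = 162.5 kN/m, acting at H/3 = 2.700 m above the base.
Overturning moment M_o = P_a × H/3 = 162.5 × 2.700 = 438.8.
Resisting moment M_r = W × 2.84 = 995.3 × 2.84 = 2827.
FS_overturning = M_r/M_o = 2827/438.8 = 6.442.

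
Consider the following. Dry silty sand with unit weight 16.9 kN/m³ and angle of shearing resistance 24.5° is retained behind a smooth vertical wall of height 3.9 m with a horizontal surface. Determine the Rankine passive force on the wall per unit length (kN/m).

K_p = tan²(45° + φ/2) = 2.417.
P_p = ½ K_p γ H² = 0.5 × 2.417 × 16.9 × 3.9² = 310.6 kN/m.

311 kN/m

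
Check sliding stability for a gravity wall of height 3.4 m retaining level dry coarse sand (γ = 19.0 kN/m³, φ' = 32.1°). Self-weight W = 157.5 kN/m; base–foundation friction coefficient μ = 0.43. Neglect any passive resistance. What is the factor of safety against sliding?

K_a = tan²(45° − 32.1°/2) = 0.3060.
P_a = ½K_aγH² = 0.5×0.3060×19.0×3.4² = 33.60 kN/m, acting at H/3 = 1.133 m above the base.
FS_sliding = μW / P_a = 0.43×157.5 / 33.60 = 2.015.

2.02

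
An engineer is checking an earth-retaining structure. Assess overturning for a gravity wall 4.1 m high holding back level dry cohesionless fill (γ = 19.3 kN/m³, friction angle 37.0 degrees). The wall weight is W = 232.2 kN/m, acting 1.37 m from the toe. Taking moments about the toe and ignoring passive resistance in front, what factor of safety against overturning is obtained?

K_a = tan²(45° − 37.0°/2) = 0.2486.
P_a = ½K_aγH² = 0.5×0.2486×19.3×4.1² = 40.32 kN/m, acting at H/3 = 1.367 m above the base.
Overturning moment M_o = P_a × H/3 = 40.32 × 1.367 = 55.11.
Resisting moment M_r = W × 1.37 = 232.2 × 1.37 = 318.1.
FS_overturning = M_r/M_o = 318.1/55.11 = 5.772.

5.77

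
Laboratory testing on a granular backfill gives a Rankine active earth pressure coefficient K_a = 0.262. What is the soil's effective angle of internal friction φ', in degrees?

K_a = tan²(45° − φ/2) ⇒ 45° − φ/2 = arctan(√0.262) = 27.11°.
φ = 2(45° − 27.11°) = 35.79°.

35.8°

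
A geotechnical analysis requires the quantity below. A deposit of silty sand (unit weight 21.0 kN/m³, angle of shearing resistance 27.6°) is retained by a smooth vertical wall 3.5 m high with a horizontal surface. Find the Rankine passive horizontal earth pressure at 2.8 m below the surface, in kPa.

160 kPa

K_p = (1 + sin φ)/(1 − sin φ) = 2.726.
σ_h = K_p γ z = 2.726 × 21.0 × 2.8 = 160.3 kPa.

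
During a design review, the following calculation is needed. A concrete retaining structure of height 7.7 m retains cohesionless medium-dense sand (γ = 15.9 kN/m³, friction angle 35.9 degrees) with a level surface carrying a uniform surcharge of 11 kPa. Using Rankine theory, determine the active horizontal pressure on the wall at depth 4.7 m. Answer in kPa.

22.4 kPa

K_a = (1 − sin φ)/(1 + sin φ) = 0.2607.
σ_v = γz + q = 15.9 × 4.7 + 11 = 85.73 kPa.
σ_h = K_a σ_v = 0.2607 × 85.73 = 22.35 kPa.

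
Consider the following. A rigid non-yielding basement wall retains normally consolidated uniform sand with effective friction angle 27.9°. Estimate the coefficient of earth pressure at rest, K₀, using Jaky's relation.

K₀ = 1 − sin φ' = 1 − sin 27.9° = 0.5321.

0.532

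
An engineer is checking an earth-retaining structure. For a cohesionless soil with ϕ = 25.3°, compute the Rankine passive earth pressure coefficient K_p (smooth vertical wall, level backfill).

K_p = (1 + sin φ)/(1 − sin φ) = tan²(45° + 25.3°/2) = 2.493.

2.49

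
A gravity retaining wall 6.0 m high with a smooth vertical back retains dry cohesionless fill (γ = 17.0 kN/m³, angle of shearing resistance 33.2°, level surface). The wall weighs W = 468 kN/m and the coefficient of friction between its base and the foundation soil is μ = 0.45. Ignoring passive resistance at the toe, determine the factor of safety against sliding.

2.35

K_a = tan²(45° − 33.2°/2) = 0.2924.
P_a = ½K_aγH² = 0.5×0.2924×17.0×6.0² = 89.46 kN/m, acting at H/3 = 2.000 m above the base.
FS_sliding = μW / P_a = 0.45×468 / 89.46 = 2.354.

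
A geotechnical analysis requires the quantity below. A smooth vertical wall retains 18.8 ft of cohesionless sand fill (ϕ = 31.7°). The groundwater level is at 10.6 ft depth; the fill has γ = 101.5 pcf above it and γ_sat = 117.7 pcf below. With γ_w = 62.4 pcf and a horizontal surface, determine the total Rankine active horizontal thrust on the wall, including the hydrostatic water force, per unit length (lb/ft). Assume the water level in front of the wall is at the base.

K_a = tan²(45° − φ/2) = 0.3111.
γ' = 117.7 − 62.4 = 55.30 pcf. Depth below WT = 8.2 ft.
σ'_h at WT = K_a γ d_w = 334.7 psf; at base = 334.7 + K_a γ' × 8.2 = 475.7 psf.
P₁ (0–10.6 ft) = ½×334.7×10.6 = 1774. P₂ (10.6–18.8 ft) = ½(334.7+475.7)×8.2 = 3323.
P_w = ½ γ_w h₂² = 0.5×62.4×8.2² = 2098. Total = 1774+3323+2098 = 7194 lb/ft.

7190 lb/ft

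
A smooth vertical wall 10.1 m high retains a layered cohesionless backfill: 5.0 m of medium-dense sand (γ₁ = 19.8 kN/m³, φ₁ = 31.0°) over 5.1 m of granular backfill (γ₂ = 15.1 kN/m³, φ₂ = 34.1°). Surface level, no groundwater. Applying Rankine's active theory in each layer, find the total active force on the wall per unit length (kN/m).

277 kN/m

K_a1 = tan²(45°−31.0°/2) = 0.3201; K_a2 = tan²(45°−34.1°/2) = 0.2815.
Layer 1: σ at base = K_a1 γ₁ h₁ = 31.69 kPa; P₁ = ½×31.69×5.0 = 79.22.
Layer 2: σ_v at top = γ₁h₁ = 99.00; σ_h top = K_a2×99.00 = 27.87; σ_h base = K_a2×(99.00+15.1×5.1) = 49.55.
P₂ = ½(27.87+49.55)×5.1 = 197.4. Total P_a = 79.22+197.4 = 276.7 kN/m.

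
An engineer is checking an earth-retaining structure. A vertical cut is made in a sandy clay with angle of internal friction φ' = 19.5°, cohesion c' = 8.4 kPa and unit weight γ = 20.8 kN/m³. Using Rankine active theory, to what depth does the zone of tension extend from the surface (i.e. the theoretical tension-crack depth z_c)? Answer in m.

K_a = tan²(45° − 19.5°/2) = 0.4995; √K_a = 0.7067.
The active pressure is zero where K_a γ z = 2c√K_a, so z_c = 2c/(γ√K_a) = 2×8.4/(20.8×0.7067) = 1.143 m.

1.14 m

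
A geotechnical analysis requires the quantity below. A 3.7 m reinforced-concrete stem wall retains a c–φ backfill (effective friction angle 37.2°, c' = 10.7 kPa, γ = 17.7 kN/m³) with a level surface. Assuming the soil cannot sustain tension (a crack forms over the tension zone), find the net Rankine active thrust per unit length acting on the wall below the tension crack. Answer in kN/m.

K_a = 0.2464; √K_a = 0.4964.
Tension-crack depth z_c = 2c/(γ√K_a) = 2×10.7/(17.7×0.4964) = 2.436 m.
σ_a at base = K_a γ H − 2c√K_a = 0.2464×17.7×3.7 − 2×10.7×0.4964 = 5.515 kPa.
P_a = ½ × 5.515 × (H − z_c) = 0.5×5.515×1.264 = 3.486 kN/m.

3.49 kN/m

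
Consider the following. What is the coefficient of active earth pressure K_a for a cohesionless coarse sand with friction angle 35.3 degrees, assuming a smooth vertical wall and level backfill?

0.268

K_a = (1 − sin φ)/(1 + sin φ) = (1 − sin 35.3°)/(1 + sin 35.3°) = 0.2675.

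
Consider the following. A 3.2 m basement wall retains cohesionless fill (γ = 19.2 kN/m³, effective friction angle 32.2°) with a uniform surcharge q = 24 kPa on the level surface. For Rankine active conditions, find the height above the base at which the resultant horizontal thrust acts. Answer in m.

1.30 m

K_a = 0.3047.
Triangular part P₁ = ½K_aγH² = 29.96 at H/3 = 1.067 m; rectangular part P₂ = K_a q H = 23.40 at H/2 = 1.600 m.
ȳ = (P₁·1.067 + P₂·1.600)/(P₁+P₂) = 1.301 m.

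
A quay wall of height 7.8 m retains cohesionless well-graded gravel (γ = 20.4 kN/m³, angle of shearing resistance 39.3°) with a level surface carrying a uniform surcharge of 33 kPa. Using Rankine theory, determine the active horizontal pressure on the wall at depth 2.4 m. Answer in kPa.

18.4 kPa

K_a = (1 − sin φ)/(1 + sin φ) = 0.2245.
σ_v = γz + q = 20.4 × 2.4 + 33 = 81.96 kPa.
σ_h = K_a σ_v = 0.2245 × 81.96 = 18.40 kPa.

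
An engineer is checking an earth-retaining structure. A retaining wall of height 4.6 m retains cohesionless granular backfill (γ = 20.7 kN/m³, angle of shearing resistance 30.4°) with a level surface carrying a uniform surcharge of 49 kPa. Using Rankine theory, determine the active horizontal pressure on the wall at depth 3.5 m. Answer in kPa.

39.8 kPa

K_a = (1 − sin φ)/(1 + sin φ) = 0.3280.
σ_v = γz + q = 20.7 × 3.5 + 49 = 121.5 kPa.
σ_h = K_a σ_v = 0.3280 × 121.5 = 39.83 kPa.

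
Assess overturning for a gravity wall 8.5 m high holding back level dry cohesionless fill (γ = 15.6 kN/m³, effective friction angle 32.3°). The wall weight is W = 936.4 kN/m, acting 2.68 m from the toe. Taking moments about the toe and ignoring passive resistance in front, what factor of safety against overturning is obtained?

K_a = tan²(45° − 32.3°/2) = 0.3035.
P_a = ½K_aγH² = 0.5×0.3035×15.6×8.5² = 171.0 kN/m, acting at H/3 = 2.833 m above the base.
Overturning moment M_o = P_a × H/3 = 171.0 × 2.833 = 484.6.
Resisting moment M_r = W × 2.68 = 936.4 × 2.68 = 2510.
FS_overturning = M_r/M_o = 2510/484.6 = 5.179.

5.18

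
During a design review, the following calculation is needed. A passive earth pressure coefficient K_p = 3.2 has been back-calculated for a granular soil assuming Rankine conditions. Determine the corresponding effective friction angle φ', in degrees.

K_p = (1+sin φ)/(1−sin φ) ⇒ sin φ = (K_p − 1)/(K_p + 1) = 0.5238.
φ = arcsin(0.5238) = 31.59°.

31.6°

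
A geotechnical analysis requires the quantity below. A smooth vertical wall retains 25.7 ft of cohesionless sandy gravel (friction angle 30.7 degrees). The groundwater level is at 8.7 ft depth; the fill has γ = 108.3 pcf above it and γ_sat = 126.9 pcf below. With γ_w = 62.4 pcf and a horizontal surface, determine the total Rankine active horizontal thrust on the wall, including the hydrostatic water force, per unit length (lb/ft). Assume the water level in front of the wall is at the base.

18600 lb/ft

K_a = tan²(45° − φ/2) = 0.3240.
γ' = 126.9 − 62.4 = 64.50 pcf. Depth below WT = 17.0 ft.
σ'_h at WT = K_a γ d_w = 305.3 psf; at base = 305.3 + K_a γ' × 17.0 = 660.6 psf.
P₁ (0–8.7 ft) = ½×305.3×8.7 = 1328. P₂ (8.7–25.7 ft) = ½(305.3+660.6)×17.0 = 8210.
P_w = ½ γ_w h₂² = 0.5×62.4×17.0² = 9017. Total = 1328+8210+9017 = 18560 lb/ft.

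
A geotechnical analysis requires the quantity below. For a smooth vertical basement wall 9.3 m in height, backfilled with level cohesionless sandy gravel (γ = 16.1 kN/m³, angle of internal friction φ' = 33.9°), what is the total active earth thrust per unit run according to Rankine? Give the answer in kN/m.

198 kN/m

K_a = tan²(45° − φ/2) = 0.2839.
P_a = ½ K_a γ H² = 0.5 × 0.2839 × 16.1 × 9.3² = 197.7 kN/m.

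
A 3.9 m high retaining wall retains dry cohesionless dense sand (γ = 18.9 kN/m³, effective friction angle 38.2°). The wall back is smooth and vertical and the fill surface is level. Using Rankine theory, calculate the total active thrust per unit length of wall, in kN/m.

33.9 kN/m

K_a = tan²(45° − φ/2) = 0.2358.
P_a = ½ K_a γ H² = 0.5 × 0.2358 × 18.9 × 3.9² = 33.89 kN/m.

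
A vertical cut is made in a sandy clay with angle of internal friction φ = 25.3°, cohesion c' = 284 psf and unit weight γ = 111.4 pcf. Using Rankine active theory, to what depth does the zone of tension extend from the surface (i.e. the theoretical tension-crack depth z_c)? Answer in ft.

8.05 ft

K_a = tan²(45° − 25.3°/2) = 0.4012; √K_a = 0.6334.
The active pressure is zero where K_a γ z = 2c√K_a, so z_c = 2c/(γ√K_a) = 2×284/(111.4×0.6334) = 8.050 ft.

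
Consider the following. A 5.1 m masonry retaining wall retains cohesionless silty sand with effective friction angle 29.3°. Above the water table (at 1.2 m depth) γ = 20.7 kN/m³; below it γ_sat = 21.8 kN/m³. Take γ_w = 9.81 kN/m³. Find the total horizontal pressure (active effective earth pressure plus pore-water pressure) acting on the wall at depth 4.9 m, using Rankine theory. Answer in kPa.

K_a = (1 − sin φ)/(1 + sin φ) = 0.3428.
γ' = 21.8 − 9.81 = 11.99 kN/m³.
Effective vertical stress at 4.9 m: σ'_v = 20.7×1.2 + 11.99×3.70 = 69.20 kPa.
σ'_h = K_a σ'_v = 0.3428 × 69.20 = 23.73 kPa; u = γ_w × 3.70 = 36.30 kPa.
Total σ_h = 23.73 + 36.30 = 60.02 kPa.

60.0 kPa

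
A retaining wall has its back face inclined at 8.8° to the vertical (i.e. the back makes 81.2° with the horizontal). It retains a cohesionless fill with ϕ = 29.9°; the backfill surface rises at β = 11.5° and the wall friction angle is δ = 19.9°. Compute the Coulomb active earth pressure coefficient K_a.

0.437

K_a = sin²(α+φ) / [sin²α · sin(α−δ) · (1 + √{sin(φ+δ)sin(φ−β) / (sin(α−δ)sin(α+β))})²].
With α = 81.2°, φ = 29.9°, δ = 19.9°, β = 11.5°: K_a = 0.4372.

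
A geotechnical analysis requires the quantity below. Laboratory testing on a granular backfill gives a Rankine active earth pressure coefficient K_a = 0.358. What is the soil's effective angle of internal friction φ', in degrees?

K_a = tan²(45° − φ/2) ⇒ 45° − φ/2 = arctan(√0.358) = 30.89°.
φ = 2(45° − 30.89°) = 28.21°.

28.2°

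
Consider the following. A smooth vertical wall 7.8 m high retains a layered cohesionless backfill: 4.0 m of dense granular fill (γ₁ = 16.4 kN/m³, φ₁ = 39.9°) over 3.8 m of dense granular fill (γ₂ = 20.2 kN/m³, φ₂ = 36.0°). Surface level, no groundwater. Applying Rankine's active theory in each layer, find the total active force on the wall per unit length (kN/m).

K_a1 = tan²(45°−39.9°/2) = 0.2184; K_a2 = tan²(45°−36.0°/2) = 0.2596.
Layer 1: σ at base = K_a1 γ₁ h₁ = 14.33 kPa; P₁ = ½×14.33×4.0 = 28.66.
Layer 2: σ_v at top = γ₁h₁ = 65.60; σ_h top = K_a2×65.60 = 17.03; σ_h base = K_a2×(65.60+20.2×3.8) = 36.96.
P₂ = ½(17.03+36.96)×3.8 = 102.6. Total P_a = 28.66+102.6 = 131.2 kN/m.

131 kN/m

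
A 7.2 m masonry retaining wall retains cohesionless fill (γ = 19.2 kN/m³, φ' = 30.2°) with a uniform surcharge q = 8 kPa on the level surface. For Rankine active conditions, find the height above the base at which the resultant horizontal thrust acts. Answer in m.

K_a = 0.3307.
Triangular part P₁ = ½K_aγH² = 164.6 at H/3 = 2.400 m; rectangular part P₂ = K_a q H = 19.05 at H/2 = 3.600 m.
ȳ = (P₁·2.400 + P₂·3.600)/(P₁+P₂) = 2.524 m.

2.52 m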